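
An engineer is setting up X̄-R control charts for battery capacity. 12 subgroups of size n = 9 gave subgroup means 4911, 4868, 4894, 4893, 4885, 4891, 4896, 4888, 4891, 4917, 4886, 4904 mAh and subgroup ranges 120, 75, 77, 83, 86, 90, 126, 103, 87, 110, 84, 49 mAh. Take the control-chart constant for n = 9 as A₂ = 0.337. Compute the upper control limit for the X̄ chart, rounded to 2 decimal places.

X̄̄ = (4911 + 4868 + 4894 + 4893 + 4885 + 4891 + 4896 + 4888 + 4891 + 4917 + 4886 + 4904) / 12 = 58724.0000 / 12 = 4893.6667
R̄ = (120 + 75 + 77 + 83 + 86 + 90 + 126 + 103 + 87 + 110 + 84 + 49) / 12 = 1090.0000 / 12 = 90.8333
UCL = X̄̄ + A₂·R̄ = 4893.6667 + 0.337 × 90.8333 = 4924.2775

4924.28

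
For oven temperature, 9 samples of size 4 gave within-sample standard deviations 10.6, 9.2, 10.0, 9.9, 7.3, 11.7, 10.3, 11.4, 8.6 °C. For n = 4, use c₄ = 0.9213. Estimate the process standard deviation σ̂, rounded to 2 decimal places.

s̄ = (10.6 + 9.2 + 10.0 + 9.9 + 7.3 + 11.7 + 10.3 + 11.4 + 8.6) / 9 = 9.8889
σ̂ = s̄ / c₄ = 9.8889 / 0.9213 = 10.7336

10.73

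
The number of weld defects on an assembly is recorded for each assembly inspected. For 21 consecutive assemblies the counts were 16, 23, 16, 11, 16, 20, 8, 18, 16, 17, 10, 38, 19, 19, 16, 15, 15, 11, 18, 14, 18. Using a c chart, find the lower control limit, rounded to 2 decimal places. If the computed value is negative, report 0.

4.54

c̄ = (16 + 23 + 16 + 11 + 16 + 20 + 8 + 18 + 16 + 17 + 10 + 38 + 19 + 19 + 16 + 15 + 15 + 11 + 18 + 14 + 18) / 21 = 354 / 21 = 16.8571
LCL = c̄ − 3√c̄ = 16.8571 − 3 × 4.1057 = 4.5399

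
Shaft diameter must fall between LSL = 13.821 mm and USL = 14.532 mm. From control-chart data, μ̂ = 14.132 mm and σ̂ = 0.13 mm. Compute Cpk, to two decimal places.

0.80

Cpu = (USL − μ̂) / (3σ̂) = (14.532 − 14.132) / (3 × 0.13) = 1.0256; Cpl = (μ̂ − LSL) / (3σ̂) = (14.132 − 13.821) / (3 × 0.13) = 0.7974; Cpk = min(Cpu, Cpl) = 0.7974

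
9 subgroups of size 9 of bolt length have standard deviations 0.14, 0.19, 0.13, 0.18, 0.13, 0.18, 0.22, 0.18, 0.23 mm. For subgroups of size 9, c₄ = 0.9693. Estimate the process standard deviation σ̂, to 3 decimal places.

s̄ = (0.14 + 0.19 + 0.13 + 0.18 + 0.13 + 0.18 + 0.22 + 0.18 + 0.23) / 9 = 0.1756
σ̂ = s̄ / c₄ = 0.1756 / 0.9693 = 0.1811

0.181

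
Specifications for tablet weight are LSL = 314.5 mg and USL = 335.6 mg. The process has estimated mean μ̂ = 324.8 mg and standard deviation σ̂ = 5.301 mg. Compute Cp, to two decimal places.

Cp = (USL − LSL) / (6σ̂) = (335.6 − 314.5) / (6 × 5.301) = 21.1000 / 31.8060 = 0.6634

0.66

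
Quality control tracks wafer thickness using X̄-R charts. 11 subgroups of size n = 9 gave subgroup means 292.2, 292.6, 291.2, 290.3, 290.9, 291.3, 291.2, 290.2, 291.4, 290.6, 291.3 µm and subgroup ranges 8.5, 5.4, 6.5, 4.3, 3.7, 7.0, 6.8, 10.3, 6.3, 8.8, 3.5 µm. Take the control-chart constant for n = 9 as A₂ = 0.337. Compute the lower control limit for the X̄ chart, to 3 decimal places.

X̄̄ = (292.2 + 292.6 + 291.2 + 290.3 + 290.9 + 291.3 + 291.2 + 290.2 + 291.4 + 290.6 + 291.3) / 11 = 3203.2000 / 11 = 291.2000
R̄ = (8.5 + 5.4 + 6.5 + 4.3 + 3.7 + 7.0 + 6.8 + 10.3 + 6.3 + 8.8 + 3.5) / 11 = 71.1000 / 11 = 6.4636
LCL = X̄̄ − A₂·R̄ = 291.2000 − 0.337 × 6.4636 = 289.0218

289.022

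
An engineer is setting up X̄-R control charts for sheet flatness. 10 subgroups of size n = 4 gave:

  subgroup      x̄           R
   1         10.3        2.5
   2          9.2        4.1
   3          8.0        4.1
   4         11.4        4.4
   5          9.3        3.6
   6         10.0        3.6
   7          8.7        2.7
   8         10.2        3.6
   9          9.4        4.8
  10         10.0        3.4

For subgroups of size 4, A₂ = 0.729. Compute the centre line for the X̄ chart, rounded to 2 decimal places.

X̄̄ = (10.3 + 9.2 + 8.0 + 11.4 + 9.3 + 10.0 + 8.7 + 10.2 + 9.4 + 10.0) / 10 = 96.5000 / 10 = 9.6500
CL = X̄̄ = 9.6500

9.65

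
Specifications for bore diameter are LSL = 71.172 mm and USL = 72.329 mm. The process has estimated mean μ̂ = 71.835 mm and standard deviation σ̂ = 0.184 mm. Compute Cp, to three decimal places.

1.048

Cp = (USL − LSL) / (6σ̂) = (72.329 − 71.172) / (6 × 0.184) = 1.1570 / 1.1040 = 1.0480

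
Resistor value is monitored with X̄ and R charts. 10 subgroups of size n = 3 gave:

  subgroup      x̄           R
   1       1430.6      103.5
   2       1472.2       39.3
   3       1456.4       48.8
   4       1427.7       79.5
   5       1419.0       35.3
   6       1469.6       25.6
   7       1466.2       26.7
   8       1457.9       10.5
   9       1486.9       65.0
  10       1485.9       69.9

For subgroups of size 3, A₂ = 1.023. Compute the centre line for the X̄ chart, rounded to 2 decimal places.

1457.24

X̄̄ = (1430.6 + 1472.2 + 1456.4 + 1427.7 + 1419.0 + 1469.6 + 1466.2 + 1457.9 + 1486.9 + 1485.9) / 10 = 14572.4000 / 10 = 1457.2400
CL = X̄̄ = 1457.2400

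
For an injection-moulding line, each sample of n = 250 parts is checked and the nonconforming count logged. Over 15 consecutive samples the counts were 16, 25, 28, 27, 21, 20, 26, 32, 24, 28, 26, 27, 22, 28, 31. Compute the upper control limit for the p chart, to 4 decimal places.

0.1589

p̄ = Σdᵢ / (k·n) = 381 / (15 × 250) = 0.10160
UCL = p̄ + 3·√(p̄(1−p̄)/n) = 0.10160 + 3 × √(0.10160×0.89840/250) = 0.10160 + 3 × 0.01911 = 0.15892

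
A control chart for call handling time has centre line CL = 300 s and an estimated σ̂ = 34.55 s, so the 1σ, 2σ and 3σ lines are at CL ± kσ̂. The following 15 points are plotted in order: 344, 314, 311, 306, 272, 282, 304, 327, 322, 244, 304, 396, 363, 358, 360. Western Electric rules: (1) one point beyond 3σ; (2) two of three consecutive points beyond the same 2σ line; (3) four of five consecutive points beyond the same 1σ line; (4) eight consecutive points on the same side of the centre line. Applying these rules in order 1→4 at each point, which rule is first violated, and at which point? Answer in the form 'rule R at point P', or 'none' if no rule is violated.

rule 3 at point 15

Zone of each point (C = within 1σ̂, B = 1σ̂–2σ̂, A = 2σ̂–3σ̂, * = beyond 3σ̂; sign = side of CL): 1:+B, 2:+C, 3:+C, 4:+C, 5:-C, 6:-C, 7:+C, 8:+C, 9:+C, 10:-B, 11:+C, 12:+A, 13:+B, 14:+B, 15:+B
Rule 3 (four of five consecutive points beyond the same 1σ limit) is satisfied at point 15.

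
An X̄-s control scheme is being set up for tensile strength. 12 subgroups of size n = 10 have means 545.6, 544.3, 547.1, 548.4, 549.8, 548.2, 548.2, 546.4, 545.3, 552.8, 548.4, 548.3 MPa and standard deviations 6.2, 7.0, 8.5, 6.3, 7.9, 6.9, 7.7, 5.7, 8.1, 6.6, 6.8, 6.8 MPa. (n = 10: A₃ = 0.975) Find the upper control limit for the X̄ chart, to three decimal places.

X̄̄ = (545.6 + 544.3 + 547.1 + 548.4 + 549.8 + 548.2 + 548.2 + 546.4 + 545.3 + 552.8 + 548.4 + 548.3) / 12 = 547.7333
s̄ = (6.2 + 7.0 + 8.5 + 6.3 + 7.9 + 6.9 + 7.7 + 5.7 + 8.1 + 6.6 + 6.8 + 6.8) / 12 = 7.0417
UCL = X̄̄ + A₃·s̄ = 547.7333 + 0.975 × 7.0417 = 554.5990

554.599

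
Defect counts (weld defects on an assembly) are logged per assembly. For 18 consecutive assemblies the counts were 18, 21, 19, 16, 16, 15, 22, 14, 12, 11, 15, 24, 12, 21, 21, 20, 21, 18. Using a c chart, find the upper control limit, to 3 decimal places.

30.125

c̄ = (18 + 21 + 19 + 16 + 16 + 15 + 22 + 14 + 12 + 11 + 15 + 24 + 12 + 21 + 21 + 20 + 21 + 18) / 18 = 316 / 18 = 17.5556
UCL = c̄ + 3√c̄ = 17.5556 + 3 × √17.5556 = 17.5556 + 3 × 4.1899 = 30.1254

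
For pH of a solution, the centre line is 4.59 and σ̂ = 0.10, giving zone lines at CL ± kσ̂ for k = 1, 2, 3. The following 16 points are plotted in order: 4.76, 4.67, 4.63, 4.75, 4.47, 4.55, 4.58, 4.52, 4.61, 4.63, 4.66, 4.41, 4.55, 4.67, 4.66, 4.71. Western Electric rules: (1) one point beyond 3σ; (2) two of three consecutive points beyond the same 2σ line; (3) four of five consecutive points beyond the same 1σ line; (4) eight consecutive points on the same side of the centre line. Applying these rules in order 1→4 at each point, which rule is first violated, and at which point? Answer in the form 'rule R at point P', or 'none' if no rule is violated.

Zone of each point (C = within 1σ̂, B = 1σ̂–2σ̂, A = 2σ̂–3σ̂, * = beyond 3σ̂; sign = side of CL): 1:+B, 2:+C, 3:+C, 4:+B, 5:-B, 6:-C, 7:-C, 8:-C, 9:+C, 10:+C, 11:+C, 12:-B, 13:-C, 14:+C, 15:+C, 16:+B
No rule fires across all 16 points.

none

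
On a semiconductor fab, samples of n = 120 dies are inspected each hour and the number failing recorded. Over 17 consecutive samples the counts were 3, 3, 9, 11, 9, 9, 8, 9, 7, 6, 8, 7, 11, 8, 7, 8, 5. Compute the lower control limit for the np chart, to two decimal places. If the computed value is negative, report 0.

0.00

p̄ = Σdᵢ / (k·n) = 128 / (17 × 120) = 0.06275
LCL = np̄ − 3·√(np̄(1−p̄)) = 7.5294 − 3 × 2.6565 = -0.4401 → 0 (negative, so LCL = 0)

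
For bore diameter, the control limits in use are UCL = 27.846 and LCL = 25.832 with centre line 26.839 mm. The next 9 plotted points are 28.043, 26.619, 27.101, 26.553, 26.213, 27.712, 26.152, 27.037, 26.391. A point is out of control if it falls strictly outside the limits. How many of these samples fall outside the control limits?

Compare each point to [25.832, 27.846]: sample 1 = 28.043 > UCL.

1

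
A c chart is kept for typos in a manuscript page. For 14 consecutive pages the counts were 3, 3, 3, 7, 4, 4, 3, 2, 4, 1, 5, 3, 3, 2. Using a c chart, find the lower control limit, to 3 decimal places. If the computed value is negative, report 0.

0.000

c̄ = (3 + 3 + 3 + 7 + 4 + 4 + 3 + 2 + 4 + 1 + 5 + 3 + 3 + 2) / 14 = 47 / 14 = 3.3571
LCL = c̄ − 3√c̄ = 3.3571 − 3 × 1.8323 = -2.1396 → 0 (cannot be negative)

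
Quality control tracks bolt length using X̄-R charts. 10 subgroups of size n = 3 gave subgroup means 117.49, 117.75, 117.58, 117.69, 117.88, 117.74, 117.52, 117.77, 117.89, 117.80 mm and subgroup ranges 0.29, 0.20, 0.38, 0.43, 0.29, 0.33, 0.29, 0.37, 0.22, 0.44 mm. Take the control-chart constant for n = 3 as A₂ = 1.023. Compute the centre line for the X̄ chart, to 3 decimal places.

X̄̄ = (117.49 + 117.75 + 117.58 + 117.69 + 117.88 + 117.74 + 117.52 + 117.77 + 117.89 + 117.80) / 10 = 1177.1100 / 10 = 117.7110
CL = X̄̄ = 117.7110

117.711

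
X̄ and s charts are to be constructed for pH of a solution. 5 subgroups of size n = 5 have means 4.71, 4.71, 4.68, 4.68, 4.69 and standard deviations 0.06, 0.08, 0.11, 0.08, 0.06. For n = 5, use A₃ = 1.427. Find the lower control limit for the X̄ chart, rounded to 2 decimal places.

X̄̄ = (4.71 + 4.71 + 4.68 + 4.68 + 4.69) / 5 = 4.6940
s̄ = (0.06 + 0.08 + 0.11 + 0.08 + 0.06) / 5 = 0.0780
LCL = X̄̄ − A₃·s̄ = 4.6940 − 1.427 × 0.0780 = 4.5827

4.58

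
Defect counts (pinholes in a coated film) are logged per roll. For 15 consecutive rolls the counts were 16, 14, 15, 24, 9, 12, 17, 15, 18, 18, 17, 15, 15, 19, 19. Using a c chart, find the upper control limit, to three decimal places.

c̄ = (16 + 14 + 15 + 24 + 9 + 12 + 17 + 15 + 18 + 18 + 17 + 15 + 15 + 19 + 19) / 15 = 243 / 15 = 16.2000
UCL = c̄ + 3√c̄ = 16.2000 + 3 × √16.2000 = 16.2000 + 3 × 4.0249 = 28.2748

28.275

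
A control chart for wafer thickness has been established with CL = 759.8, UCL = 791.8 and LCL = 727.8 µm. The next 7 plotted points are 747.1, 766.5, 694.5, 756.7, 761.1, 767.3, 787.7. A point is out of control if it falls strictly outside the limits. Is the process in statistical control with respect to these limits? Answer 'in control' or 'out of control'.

out of control

Compare each point to [727.8, 791.8]: sample 3 = 694.5 < LCL.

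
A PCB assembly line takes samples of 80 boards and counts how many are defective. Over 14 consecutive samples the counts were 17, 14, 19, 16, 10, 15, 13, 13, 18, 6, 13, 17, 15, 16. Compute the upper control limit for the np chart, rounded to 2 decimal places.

24.75

p̄ = Σdᵢ / (k·n) = 202 / (14 × 80) = 0.18036
UCL = np̄ + 3·√(np̄(1−p̄)) = 14.4286 + 3 × √(14.4286×0.81964) = 14.4286 + 3 × 3.4389 = 24.7454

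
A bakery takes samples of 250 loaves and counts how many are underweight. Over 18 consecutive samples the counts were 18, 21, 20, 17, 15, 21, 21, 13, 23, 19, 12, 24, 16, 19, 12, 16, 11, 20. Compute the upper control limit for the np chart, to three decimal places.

29.822

p̄ = Σdᵢ / (k·n) = 318 / (18 × 250) = 0.07067
UCL = np̄ + 3·√(np̄(1−p̄)) = 17.6667 + 3 × √(17.6667×0.92933) = 17.6667 + 3 × 4.0519 = 29.8225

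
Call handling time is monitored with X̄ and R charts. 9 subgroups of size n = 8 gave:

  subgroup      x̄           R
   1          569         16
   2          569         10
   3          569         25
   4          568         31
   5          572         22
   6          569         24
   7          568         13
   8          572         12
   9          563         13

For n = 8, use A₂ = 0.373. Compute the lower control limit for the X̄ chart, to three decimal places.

561.898

X̄̄ = (569 + 569 + 569 + 568 + 572 + 569 + 568 + 572 + 563) / 9 = 5119.0000 / 9 = 568.7778
R̄ = (16 + 10 + 25 + 31 + 22 + 24 + 13 + 12 + 13) / 9 = 166.0000 / 9 = 18.4444
LCL = X̄̄ − A₂·R̄ = 568.7778 − 0.373 × 18.4444 = 561.8980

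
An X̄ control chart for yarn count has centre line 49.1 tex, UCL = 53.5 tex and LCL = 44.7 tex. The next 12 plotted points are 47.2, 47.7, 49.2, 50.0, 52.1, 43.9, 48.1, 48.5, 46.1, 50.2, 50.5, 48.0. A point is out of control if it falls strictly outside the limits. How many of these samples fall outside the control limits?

Compare each point to [44.7, 53.5]: sample 6 = 43.9 < LCL.

1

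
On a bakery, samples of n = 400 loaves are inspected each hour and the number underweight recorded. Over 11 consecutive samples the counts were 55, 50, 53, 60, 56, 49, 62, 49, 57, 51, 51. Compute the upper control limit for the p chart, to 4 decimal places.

p̄ = Σdᵢ / (k·n) = 593 / (11 × 400) = 0.13477
UCL = p̄ + 3·√(p̄(1−p̄)/n) = 0.13477 + 3 × √(0.13477×0.86523/400) = 0.13477 + 3 × 0.01707 = 0.18599

0.1860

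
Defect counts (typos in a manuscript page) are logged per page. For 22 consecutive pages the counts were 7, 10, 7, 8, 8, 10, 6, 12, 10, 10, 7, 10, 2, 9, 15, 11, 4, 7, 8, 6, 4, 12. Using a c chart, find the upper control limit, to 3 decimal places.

c̄ = (7 + 10 + 7 + 8 + 8 + 10 + 6 + 12 + 10 + 10 + 7 + 10 + 2 + 9 + 15 + 11 + 4 + 7 + 8 + 6 + 4 + 12) / 22 = 183 / 22 = 8.3182
UCL = c̄ + 3√c̄ = 8.3182 + 3 × √8.3182 = 8.3182 + 3 × 2.8841 = 16.9706

16.971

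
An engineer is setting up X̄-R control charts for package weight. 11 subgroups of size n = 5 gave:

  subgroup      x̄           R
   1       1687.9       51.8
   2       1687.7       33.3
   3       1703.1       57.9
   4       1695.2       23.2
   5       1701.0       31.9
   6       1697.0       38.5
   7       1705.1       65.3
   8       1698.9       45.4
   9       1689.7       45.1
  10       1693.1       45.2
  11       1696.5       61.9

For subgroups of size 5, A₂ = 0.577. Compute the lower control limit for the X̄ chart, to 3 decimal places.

X̄̄ = (1687.9 + 1687.7 + 1703.1 + 1695.2 + 1701.0 + 1697.0 + 1705.1 + 1698.9 + 1689.7 + 1693.1 + 1696.5) / 11 = 18655.2000 / 11 = 1695.9273
R̄ = (51.8 + 33.3 + 57.9 + 23.2 + 31.9 + 38.5 + 65.3 + 45.4 + 45.1 + 45.2 + 61.9) / 11 = 499.5000 / 11 = 45.4091
LCL = X̄̄ − A₂·R̄ = 1695.9273 − 0.577 × 45.4091 = 1669.7262

1669.726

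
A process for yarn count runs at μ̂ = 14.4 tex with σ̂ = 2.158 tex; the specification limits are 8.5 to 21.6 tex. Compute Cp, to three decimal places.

Cp = (USL − LSL) / (6σ̂) = (21.6 − 8.5) / (6 × 2.158) = 13.1000 / 12.9480 = 1.0117

1.012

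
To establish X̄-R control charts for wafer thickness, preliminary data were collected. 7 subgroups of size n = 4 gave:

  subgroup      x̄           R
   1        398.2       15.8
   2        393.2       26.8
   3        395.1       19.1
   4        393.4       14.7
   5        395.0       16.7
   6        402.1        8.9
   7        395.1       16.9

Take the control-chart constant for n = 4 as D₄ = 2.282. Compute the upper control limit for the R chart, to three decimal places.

R̄ = (15.8 + 26.8 + 19.1 + 14.7 + 16.7 + 8.9 + 16.9) / 7 = 118.9000 / 7 = 16.9857
UCL_R = D₄·R̄ = 2.282 × 16.9857 = 38.7614

38.761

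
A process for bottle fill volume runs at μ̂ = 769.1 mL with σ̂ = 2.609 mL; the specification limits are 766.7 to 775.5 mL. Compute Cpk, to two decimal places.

Cpu = (USL − μ̂) / (3σ̂) = (775.5 − 769.1) / (3 × 2.609) = 0.8177; Cpl = (μ̂ − LSL) / (3σ̂) = (769.1 − 766.7) / (3 × 2.609) = 0.3066; Cpk = min(Cpu, Cpl) = 0.3066

0.31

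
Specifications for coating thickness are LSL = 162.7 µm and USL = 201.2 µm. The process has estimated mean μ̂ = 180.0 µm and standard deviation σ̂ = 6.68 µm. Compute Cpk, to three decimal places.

0.863

Cpu = (USL − μ̂) / (3σ̂) = (201.2 − 180.0) / (3 × 6.68) = 1.0579; Cpl = (μ̂ − LSL) / (3σ̂) = (180.0 − 162.7) / (3 × 6.68) = 0.8633; Cpk = min(Cpu, Cpl) = 0.8633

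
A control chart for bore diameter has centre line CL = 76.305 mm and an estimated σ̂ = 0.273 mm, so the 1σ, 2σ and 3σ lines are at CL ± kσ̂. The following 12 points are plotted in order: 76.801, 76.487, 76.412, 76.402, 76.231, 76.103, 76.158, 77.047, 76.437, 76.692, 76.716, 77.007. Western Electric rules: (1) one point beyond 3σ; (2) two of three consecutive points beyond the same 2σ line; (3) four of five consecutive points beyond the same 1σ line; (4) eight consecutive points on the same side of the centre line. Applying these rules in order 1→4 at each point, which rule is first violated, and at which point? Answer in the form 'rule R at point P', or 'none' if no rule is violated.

rule 3 at point 12

Zone of each point (C = within 1σ̂, B = 1σ̂–2σ̂, A = 2σ̂–3σ̂, * = beyond 3σ̂; sign = side of CL): 1:+B, 2:+C, 3:+C, 4:+C, 5:-C, 6:-C, 7:-C, 8:+A, 9:+C, 10:+B, 11:+B, 12:+A
Rule 3 (four of five consecutive points beyond the same 1σ limit) is satisfied at point 12.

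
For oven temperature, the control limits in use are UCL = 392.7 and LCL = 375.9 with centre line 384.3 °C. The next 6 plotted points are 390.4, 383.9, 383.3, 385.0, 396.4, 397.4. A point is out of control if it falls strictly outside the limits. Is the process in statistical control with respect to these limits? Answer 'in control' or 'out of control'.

out of control

Compare each point to [375.9, 392.7]: sample 5 = 396.4 > UCL; sample 6 = 397.4 > UCL.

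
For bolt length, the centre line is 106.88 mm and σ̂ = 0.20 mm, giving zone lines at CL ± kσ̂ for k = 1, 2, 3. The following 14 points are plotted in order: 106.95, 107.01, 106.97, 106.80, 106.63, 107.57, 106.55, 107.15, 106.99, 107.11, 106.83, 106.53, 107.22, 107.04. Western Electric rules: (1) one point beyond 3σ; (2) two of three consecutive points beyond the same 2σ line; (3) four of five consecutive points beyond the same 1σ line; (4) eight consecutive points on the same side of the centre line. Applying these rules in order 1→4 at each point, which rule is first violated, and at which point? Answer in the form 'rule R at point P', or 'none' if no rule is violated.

Zone of each point (C = within 1σ̂, B = 1σ̂–2σ̂, A = 2σ̂–3σ̂, * = beyond 3σ̂; sign = side of CL): 1:+C, 2:+C, 3:+C, 4:-C, 5:-B, 6:+*, 7:-B, 8:+B, 9:+C, 10:+B, 11:-C, 12:-B, 13:+B, 14:+C
Rule 1 (one point beyond the 3σ limits) is satisfied at point 6.

rule 1 at point 6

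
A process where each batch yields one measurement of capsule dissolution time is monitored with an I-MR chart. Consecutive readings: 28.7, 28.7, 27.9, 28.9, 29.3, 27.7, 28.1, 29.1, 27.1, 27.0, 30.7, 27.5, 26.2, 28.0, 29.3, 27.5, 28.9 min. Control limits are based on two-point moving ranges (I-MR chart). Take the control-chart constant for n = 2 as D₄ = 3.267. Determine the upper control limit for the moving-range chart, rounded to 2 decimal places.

4.45

Moving ranges: 0.0, 0.8, 1.0, 0.4, 1.6, 0.4, 1.0, 2.0, 0.1, 3.7, 3.2, 1.3, 1.8, 1.3, 1.8, 1.4; M̄R̄ = 21.8000 / 16 = 1.3625
UCL_MR = D₄·M̄R̄ = 3.267 × 1.3625 = 4.4513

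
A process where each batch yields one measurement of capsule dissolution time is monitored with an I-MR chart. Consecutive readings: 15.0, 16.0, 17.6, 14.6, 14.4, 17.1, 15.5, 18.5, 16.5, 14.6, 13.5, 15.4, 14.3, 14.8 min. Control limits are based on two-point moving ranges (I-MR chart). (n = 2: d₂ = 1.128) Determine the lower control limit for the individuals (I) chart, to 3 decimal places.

X̄ = (15.0 + 16.0 + 17.6 + 14.6 + 14.4 + 17.1 + 15.5 + 18.5 + 16.5 + 14.6 + 13.5 + 15.4 + 14.3 + 14.8) / 14 = 15.5571
Moving ranges: 1.0, 1.6, 3.0, 0.2, 2.7, 1.6, 3.0, 2.0, 1.9, 1.1, 1.9, 1.1, 0.5; M̄R̄ = 21.6000 / 13 = 1.6615
LCL = X̄ − 3·M̄R̄/d₂ = 15.5571 − 3 × 1.6615 / 1.128 = 11.1382

11.138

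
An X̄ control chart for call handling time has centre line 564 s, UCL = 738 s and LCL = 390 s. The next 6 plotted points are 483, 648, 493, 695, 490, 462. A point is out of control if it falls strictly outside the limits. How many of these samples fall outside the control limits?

All 6 points lie within [390, 738].

0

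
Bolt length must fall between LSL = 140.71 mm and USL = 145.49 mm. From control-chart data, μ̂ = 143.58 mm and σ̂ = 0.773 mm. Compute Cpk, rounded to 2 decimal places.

Cpu = (USL − μ̂) / (3σ̂) = (145.49 − 143.58) / (3 × 0.773) = 0.8236; Cpl = (μ̂ − LSL) / (3σ̂) = (143.58 − 140.71) / (3 × 0.773) = 1.2376; Cpk = min(Cpu, Cpl) = 0.8236

0.82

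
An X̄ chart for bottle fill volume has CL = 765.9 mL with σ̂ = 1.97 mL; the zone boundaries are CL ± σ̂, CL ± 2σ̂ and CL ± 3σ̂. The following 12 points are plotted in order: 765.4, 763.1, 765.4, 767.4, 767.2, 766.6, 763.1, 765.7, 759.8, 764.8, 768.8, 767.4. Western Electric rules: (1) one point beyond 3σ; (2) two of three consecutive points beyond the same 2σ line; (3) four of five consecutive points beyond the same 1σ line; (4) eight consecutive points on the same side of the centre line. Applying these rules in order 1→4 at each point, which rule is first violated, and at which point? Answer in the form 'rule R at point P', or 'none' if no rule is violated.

rule 1 at point 9

Zone of each point (C = within 1σ̂, B = 1σ̂–2σ̂, A = 2σ̂–3σ̂, * = beyond 3σ̂; sign = side of CL): 1:-C, 2:-B, 3:-C, 4:+C, 5:+C, 6:+C, 7:-B, 8:-C, 9:-*, 10:-C, 11:+B, 12:+C
Rule 1 (one point beyond the 3σ limits) is satisfied at point 9.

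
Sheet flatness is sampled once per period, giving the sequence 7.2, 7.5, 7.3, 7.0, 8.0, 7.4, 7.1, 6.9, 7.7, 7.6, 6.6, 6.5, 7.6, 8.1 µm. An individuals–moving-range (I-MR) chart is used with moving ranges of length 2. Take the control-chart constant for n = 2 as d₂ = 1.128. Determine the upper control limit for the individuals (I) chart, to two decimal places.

X̄ = (7.2 + 7.5 + 7.3 + 7.0 + 8.0 + 7.4 + 7.1 + 6.9 + 7.7 + 7.6 + 6.6 + 6.5 + 7.6 + 8.1) / 14 = 7.3214
Moving ranges: 0.3, 0.2, 0.3, 1.0, 0.6, 0.3, 0.2, 0.8, 0.1, 1.0, 0.1, 1.1, 0.5; M̄R̄ = 6.5000 / 13 = 0.5000
UCL = X̄ + 3·M̄R̄/d₂ = 7.3214 + 3 × 0.5000 / 1.128 = 8.6512

8.65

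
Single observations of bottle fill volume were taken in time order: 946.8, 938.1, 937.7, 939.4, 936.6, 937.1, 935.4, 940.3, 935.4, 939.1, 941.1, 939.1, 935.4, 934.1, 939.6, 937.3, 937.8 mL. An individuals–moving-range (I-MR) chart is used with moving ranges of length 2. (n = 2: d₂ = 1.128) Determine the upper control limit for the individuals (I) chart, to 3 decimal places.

X̄ = (946.8 + 938.1 + 937.7 + 939.4 + 936.6 + 937.1 + 935.4 + 940.3 + 935.4 + 939.1 + 941.1 + 939.1 + 935.4 + 934.1 + 939.6 + 937.3 + 937.8) / 17 = 938.2529
Moving ranges: 8.7, 0.4, 1.7, 2.8, 0.5, 1.7, 4.9, 4.9, 3.7, 2.0, 2.0, 3.7, 1.3, 5.5, 2.3, 0.5; M̄R̄ = 46.6000 / 16 = 2.9125
UCL = X̄ + 3·M̄R̄/d₂ = 938.2529 + 3 × 2.9125 / 1.128 = 945.9990

945.999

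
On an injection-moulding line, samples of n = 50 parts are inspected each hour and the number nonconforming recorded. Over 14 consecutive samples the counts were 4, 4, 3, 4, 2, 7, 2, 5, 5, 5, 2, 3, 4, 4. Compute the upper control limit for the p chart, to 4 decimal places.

p̄ = Σdᵢ / (k·n) = 54 / (14 × 50) = 0.07714
UCL = p̄ + 3·√(p̄(1−p̄)/n) = 0.07714 + 3 × √(0.07714×0.92286/50) = 0.07714 + 3 × 0.03773 = 0.19034

0.1903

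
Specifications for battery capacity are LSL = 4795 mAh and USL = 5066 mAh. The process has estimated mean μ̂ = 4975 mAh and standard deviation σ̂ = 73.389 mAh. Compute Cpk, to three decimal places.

Cpu = (USL − μ̂) / (3σ̂) = (5066 − 4975) / (3 × 73.389) = 0.4133; Cpl = (μ̂ − LSL) / (3σ̂) = (4975 − 4795) / (3 × 73.389) = 0.8176; Cpk = min(Cpu, Cpl) = 0.4133

0.413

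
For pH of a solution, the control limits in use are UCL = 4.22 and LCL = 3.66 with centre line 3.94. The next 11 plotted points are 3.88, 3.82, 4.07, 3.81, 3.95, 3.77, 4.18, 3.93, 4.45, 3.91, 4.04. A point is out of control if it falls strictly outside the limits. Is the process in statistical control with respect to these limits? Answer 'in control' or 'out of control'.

out of control

Compare each point to [3.66, 4.22]: sample 9 = 4.45 > UCL.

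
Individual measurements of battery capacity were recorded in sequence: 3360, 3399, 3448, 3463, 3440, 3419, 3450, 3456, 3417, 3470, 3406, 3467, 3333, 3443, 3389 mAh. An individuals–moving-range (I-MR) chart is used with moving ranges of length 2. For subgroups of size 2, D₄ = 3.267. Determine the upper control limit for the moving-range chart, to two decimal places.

163.12

Moving ranges: 39, 49, 15, 23, 21, 31, 6, 39, 53, 64, 61, 134, 110, 54; M̄R̄ = 699.0000 / 14 = 49.9286
UCL_MR = D₄·M̄R̄ = 3.267 × 49.9286 = 163.1166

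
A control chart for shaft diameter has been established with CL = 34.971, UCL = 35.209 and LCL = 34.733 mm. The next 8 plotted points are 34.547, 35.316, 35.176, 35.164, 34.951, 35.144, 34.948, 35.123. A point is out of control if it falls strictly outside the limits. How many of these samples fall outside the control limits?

2

Compare each point to [34.733, 35.209]: sample 1 = 34.547 < LCL; sample 2 = 35.316 > UCL.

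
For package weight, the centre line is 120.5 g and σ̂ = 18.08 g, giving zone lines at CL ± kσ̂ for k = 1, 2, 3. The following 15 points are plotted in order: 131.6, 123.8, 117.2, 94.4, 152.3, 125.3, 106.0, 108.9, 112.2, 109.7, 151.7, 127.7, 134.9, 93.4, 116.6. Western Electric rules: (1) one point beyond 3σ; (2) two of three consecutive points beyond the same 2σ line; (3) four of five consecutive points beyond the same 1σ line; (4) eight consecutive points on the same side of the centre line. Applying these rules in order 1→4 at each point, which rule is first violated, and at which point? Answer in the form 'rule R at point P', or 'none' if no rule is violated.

Zone of each point (C = within 1σ̂, B = 1σ̂–2σ̂, A = 2σ̂–3σ̂, * = beyond 3σ̂; sign = side of CL): 1:+C, 2:+C, 3:-C, 4:-B, 5:+B, 6:+C, 7:-C, 8:-C, 9:-C, 10:-C, 11:+B, 12:+C, 13:+C, 14:-B, 15:-C
No rule fires across all 15 points.

none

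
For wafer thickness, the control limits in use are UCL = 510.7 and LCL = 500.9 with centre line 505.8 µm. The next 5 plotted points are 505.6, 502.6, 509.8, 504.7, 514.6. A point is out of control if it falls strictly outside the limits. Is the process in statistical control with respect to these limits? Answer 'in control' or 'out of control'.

out of control

Compare each point to [500.9, 510.7]: sample 5 = 514.6 > UCL.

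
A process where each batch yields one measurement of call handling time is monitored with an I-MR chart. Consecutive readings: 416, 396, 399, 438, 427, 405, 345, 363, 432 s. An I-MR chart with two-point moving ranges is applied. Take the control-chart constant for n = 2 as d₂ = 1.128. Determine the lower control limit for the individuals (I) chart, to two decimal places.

321.88

X̄ = (416 + 396 + 399 + 438 + 427 + 405 + 345 + 363 + 432) / 9 = 402.3333
Moving ranges: 20, 3, 39, 11, 22, 60, 18, 69; M̄R̄ = 242.0000 / 8 = 30.2500
LCL = X̄ − 3·M̄R̄/d₂ = 402.3333 − 3 × 30.2500 / 1.128 = 321.8812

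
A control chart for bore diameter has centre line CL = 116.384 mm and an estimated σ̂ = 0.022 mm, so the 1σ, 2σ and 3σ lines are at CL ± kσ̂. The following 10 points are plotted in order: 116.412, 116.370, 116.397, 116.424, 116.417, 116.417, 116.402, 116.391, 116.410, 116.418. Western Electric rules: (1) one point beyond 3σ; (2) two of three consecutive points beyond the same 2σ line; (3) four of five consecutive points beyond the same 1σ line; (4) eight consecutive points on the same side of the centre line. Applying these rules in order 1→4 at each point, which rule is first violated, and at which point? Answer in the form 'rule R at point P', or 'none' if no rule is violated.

Zone of each point (C = within 1σ̂, B = 1σ̂–2σ̂, A = 2σ̂–3σ̂, * = beyond 3σ̂; sign = side of CL): 1:+B, 2:-C, 3:+C, 4:+B, 5:+B, 6:+B, 7:+C, 8:+C, 9:+B, 10:+B
Rule 4 (eight consecutive points on the same side of the centre line) is satisfied at point 10.

rule 4 at point 10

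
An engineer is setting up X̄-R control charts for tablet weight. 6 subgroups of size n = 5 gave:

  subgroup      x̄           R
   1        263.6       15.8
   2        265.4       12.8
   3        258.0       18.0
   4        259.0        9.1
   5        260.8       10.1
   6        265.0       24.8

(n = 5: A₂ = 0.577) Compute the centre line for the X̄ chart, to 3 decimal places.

X̄̄ = (263.6 + 265.4 + 258.0 + 259.0 + 260.8 + 265.0) / 6 = 1571.8000 / 6 = 261.9667
CL = X̄̄ = 261.9667

261.967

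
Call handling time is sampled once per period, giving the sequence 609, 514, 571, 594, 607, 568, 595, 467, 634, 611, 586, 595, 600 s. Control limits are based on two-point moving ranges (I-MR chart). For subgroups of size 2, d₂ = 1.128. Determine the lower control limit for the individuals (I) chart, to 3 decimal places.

445.429

X̄ = (609 + 514 + 571 + 594 + 607 + 568 + 595 + 467 + 634 + 611 + 586 + 595 + 600) / 13 = 580.8462
Moving ranges: 95, 57, 23, 13, 39, 27, 128, 167, 23, 25, 9, 5; M̄R̄ = 611.0000 / 12 = 50.9167
LCL = X̄ − 3·M̄R̄/d₂ = 580.8462 − 3 × 50.9167 / 1.128 = 445.4295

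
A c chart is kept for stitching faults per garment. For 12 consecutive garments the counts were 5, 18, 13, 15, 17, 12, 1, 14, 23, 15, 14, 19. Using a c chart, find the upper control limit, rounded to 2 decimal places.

24.99

c̄ = (5 + 18 + 13 + 15 + 17 + 12 + 1 + 14 + 23 + 15 + 14 + 19) / 12 = 166 / 12 = 13.8333
UCL = c̄ + 3√c̄ = 13.8333 + 3 × √13.8333 = 13.8333 + 3 × 3.7193 = 24.9913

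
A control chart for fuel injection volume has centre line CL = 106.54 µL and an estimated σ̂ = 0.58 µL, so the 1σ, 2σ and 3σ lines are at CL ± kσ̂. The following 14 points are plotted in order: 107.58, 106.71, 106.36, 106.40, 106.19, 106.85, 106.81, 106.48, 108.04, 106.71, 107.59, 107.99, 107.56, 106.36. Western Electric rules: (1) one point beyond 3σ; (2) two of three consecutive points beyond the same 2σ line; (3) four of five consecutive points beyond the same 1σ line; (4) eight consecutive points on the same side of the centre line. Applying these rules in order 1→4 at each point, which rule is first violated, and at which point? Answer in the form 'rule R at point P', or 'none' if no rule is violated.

rule 3 at point 13

Zone of each point (C = within 1σ̂, B = 1σ̂–2σ̂, A = 2σ̂–3σ̂, * = beyond 3σ̂; sign = side of CL): 1:+B, 2:+C, 3:-C, 4:-C, 5:-C, 6:+C, 7:+C, 8:-C, 9:+A, 10:+C, 11:+B, 12:+A, 13:+B, 14:-C
Rule 3 (four of five consecutive points beyond the same 1σ limit) is satisfied at point 13.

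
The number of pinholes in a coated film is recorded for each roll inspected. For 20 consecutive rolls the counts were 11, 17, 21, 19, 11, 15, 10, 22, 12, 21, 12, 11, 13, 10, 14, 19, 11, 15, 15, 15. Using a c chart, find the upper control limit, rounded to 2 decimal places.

26.20

c̄ = (11 + 17 + 21 + 19 + 11 + 15 + 10 + 22 + 12 + 21 + 12 + 11 + 13 + 10 + 14 + 19 + 11 + 15 + 15 + 15) / 20 = 294 / 20 = 14.7000
UCL = c̄ + 3√c̄ = 14.7000 + 3 × √14.7000 = 14.7000 + 3 × 3.8341 = 26.2022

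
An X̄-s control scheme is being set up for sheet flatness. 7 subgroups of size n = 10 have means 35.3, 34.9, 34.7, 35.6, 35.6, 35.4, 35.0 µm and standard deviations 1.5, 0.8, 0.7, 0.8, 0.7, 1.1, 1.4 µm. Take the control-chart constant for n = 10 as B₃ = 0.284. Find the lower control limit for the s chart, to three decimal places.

0.284

s̄ = (1.5 + 0.8 + 0.7 + 0.8 + 0.7 + 1.1 + 1.4) / 7 = 1.0000
LCL_s = B₃·s̄ = 0.284 × 1.0000 = 0.2840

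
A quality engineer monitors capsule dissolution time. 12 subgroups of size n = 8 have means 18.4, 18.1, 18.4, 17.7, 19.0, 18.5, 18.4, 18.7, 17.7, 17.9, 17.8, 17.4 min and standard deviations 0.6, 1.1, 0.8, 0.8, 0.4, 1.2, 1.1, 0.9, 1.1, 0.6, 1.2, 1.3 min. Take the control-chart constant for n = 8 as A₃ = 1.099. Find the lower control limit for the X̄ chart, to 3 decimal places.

17.150

X̄̄ = (18.4 + 18.1 + 18.4 + 17.7 + 19.0 + 18.5 + 18.4 + 18.7 + 17.7 + 17.9 + 17.8 + 17.4) / 12 = 18.1667
s̄ = (0.6 + 1.1 + 0.8 + 0.8 + 0.4 + 1.2 + 1.1 + 0.9 + 1.1 + 0.6 + 1.2 + 1.3) / 12 = 0.9250
LCL = X̄̄ − A₃·s̄ = 18.1667 − 1.099 × 0.9250 = 17.1501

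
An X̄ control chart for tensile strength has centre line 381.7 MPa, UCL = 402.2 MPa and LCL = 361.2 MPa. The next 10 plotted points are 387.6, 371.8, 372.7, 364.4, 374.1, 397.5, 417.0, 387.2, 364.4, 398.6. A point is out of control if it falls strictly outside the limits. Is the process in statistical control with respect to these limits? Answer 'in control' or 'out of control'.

out of control

Compare each point to [361.2, 402.2]: sample 7 = 417.0 > UCL.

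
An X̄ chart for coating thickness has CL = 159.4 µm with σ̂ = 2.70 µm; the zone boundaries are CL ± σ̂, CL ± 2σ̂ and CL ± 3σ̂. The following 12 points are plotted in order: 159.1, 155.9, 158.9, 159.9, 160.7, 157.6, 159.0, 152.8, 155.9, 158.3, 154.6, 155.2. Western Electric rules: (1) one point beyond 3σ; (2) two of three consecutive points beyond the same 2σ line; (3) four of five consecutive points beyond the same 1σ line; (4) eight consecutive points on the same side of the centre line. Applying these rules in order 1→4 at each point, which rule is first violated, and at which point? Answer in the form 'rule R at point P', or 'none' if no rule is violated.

rule 3 at point 12

Zone of each point (C = within 1σ̂, B = 1σ̂–2σ̂, A = 2σ̂–3σ̂, * = beyond 3σ̂; sign = side of CL): 1:-C, 2:-B, 3:-C, 4:+C, 5:+C, 6:-C, 7:-C, 8:-A, 9:-B, 10:-C, 11:-B, 12:-B
Rule 3 (four of five consecutive points beyond the same 1σ limit) is satisfied at point 12.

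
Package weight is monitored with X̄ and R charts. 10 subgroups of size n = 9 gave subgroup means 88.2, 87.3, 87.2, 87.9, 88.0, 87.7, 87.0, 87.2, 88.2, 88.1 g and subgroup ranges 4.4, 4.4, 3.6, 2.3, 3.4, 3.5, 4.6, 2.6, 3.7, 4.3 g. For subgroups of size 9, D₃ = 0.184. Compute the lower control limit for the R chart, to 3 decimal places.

0.677

R̄ = (4.4 + 4.4 + 3.6 + 2.3 + 3.4 + 3.5 + 4.6 + 2.6 + 3.7 + 4.3) / 10 = 36.8000 / 10 = 3.6800
LCL_R = D₃·R̄ = 0.184 × 3.6800 = 0.6771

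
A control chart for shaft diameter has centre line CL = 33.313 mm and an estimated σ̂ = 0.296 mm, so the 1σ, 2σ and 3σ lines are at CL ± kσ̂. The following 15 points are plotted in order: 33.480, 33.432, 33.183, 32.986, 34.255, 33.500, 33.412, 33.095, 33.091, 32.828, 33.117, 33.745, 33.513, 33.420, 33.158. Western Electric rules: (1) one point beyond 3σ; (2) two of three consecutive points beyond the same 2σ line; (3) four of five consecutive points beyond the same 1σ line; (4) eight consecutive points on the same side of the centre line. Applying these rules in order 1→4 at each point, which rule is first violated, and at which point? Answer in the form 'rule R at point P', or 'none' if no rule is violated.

Zone of each point (C = within 1σ̂, B = 1σ̂–2σ̂, A = 2σ̂–3σ̂, * = beyond 3σ̂; sign = side of CL): 1:+C, 2:+C, 3:-C, 4:-B, 5:+*, 6:+C, 7:+C, 8:-C, 9:-C, 10:-B, 11:-C, 12:+B, 13:+C, 14:+C, 15:-C
Rule 1 (one point beyond the 3σ limits) is satisfied at point 5.

rule 1 at point 5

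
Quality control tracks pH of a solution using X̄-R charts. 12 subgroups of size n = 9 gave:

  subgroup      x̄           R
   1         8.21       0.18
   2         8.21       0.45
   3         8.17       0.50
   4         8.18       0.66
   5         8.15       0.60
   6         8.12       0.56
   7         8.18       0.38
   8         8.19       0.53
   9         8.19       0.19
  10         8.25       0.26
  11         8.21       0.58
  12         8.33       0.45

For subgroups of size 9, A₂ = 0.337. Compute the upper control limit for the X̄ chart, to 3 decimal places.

8.349

X̄̄ = (8.21 + 8.21 + 8.17 + 8.18 + 8.15 + 8.12 + 8.18 + 8.19 + 8.19 + 8.25 + 8.21 + 8.33) / 12 = 98.3900 / 12 = 8.1992
R̄ = (0.18 + 0.45 + 0.50 + 0.66 + 0.60 + 0.56 + 0.38 + 0.53 + 0.19 + 0.26 + 0.58 + 0.45) / 12 = 5.3400 / 12 = 0.4450
UCL = X̄̄ + A₂·R̄ = 8.1992 + 0.337 × 0.4450 = 8.3491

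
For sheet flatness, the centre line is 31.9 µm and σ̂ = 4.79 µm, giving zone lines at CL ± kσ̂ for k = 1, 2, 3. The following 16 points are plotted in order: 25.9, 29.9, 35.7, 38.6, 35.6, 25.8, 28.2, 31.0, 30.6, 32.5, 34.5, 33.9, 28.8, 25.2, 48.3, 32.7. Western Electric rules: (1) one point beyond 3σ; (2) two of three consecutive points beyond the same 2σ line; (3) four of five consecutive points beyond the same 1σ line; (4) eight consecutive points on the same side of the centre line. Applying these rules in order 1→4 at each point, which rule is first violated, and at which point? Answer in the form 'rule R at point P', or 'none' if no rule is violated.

Zone of each point (C = within 1σ̂, B = 1σ̂–2σ̂, A = 2σ̂–3σ̂, * = beyond 3σ̂; sign = side of CL): 1:-B, 2:-C, 3:+C, 4:+B, 5:+C, 6:-B, 7:-C, 8:-C, 9:-C, 10:+C, 11:+C, 12:+C, 13:-C, 14:-B, 15:+*, 16:+C
Rule 1 (one point beyond the 3σ limits) is satisfied at point 15.

rule 1 at point 15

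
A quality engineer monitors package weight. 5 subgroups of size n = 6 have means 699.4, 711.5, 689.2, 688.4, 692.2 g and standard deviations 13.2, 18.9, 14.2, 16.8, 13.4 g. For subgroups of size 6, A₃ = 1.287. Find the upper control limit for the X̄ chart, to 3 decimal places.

X̄̄ = (699.4 + 711.5 + 689.2 + 688.4 + 692.2) / 5 = 696.1400
s̄ = (13.2 + 18.9 + 14.2 + 16.8 + 13.4) / 5 = 15.3000
UCL = X̄̄ + A₃·s̄ = 696.1400 + 1.287 × 15.3000 = 715.8311

715.831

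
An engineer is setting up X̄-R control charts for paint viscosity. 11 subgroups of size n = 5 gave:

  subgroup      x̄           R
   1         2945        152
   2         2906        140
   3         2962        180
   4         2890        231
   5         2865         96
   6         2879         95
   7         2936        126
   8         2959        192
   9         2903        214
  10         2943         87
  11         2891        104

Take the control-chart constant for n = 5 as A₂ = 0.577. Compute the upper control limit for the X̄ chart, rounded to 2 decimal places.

X̄̄ = (2945 + 2906 + 2962 + 2890 + 2865 + 2879 + 2936 + 2959 + 2903 + 2943 + 2891) / 11 = 32079.0000 / 11 = 2916.2727
R̄ = (152 + 140 + 180 + 231 + 96 + 95 + 126 + 192 + 214 + 87 + 104) / 11 = 1617.0000 / 11 = 147.0000
UCL = X̄̄ + A₂·R̄ = 2916.2727 + 0.577 × 147.0000 = 3001.0917

3001.09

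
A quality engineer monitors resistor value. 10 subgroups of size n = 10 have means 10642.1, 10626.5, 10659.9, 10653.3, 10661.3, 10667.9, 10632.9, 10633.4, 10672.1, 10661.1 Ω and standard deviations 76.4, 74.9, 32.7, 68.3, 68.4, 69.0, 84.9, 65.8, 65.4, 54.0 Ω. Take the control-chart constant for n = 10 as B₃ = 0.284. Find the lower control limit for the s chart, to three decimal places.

18.738

s̄ = (76.4 + 74.9 + 32.7 + 68.3 + 68.4 + 69.0 + 84.9 + 65.8 + 65.4 + 54.0) / 10 = 65.9800
LCL_s = B₃·s̄ = 0.284 × 65.9800 = 18.7383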